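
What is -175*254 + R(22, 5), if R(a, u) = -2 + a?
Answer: -44430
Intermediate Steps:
-175*254 + R(22, 5) = -175*254 + (-2 + 22) = -44450 + 20 = -44430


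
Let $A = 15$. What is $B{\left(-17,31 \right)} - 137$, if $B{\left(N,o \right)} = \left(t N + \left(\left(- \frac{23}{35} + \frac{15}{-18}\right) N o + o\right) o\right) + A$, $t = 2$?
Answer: $\frac{5282531}{210} \approx 25155.0$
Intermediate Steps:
$B{\left(N,o \right)} = 15 + 2 N + o \left(o - \frac{313 N o}{210}\right)$ ($B{\left(N,o \right)} = \left(2 N + \left(\left(- \frac{23}{35} + \frac{15}{-18}\right) N o + o\right) o\right) + 15 = \left(2 N + \left(\left(\left(-23\right) \frac{1}{35} + 15 \left(- \frac{1}{18}\right)\right) N o + o\right) o\right) + 15 = \left(2 N + \left(\left(- \frac{23}{35} - \frac{5}{6}\right) N o + o\right) o\right) + 15 = \left(2 N + \left(- \frac{313 N}{210} o + o\right) o\right) + 15 = \left(2 N + \left(- \frac{313 N o}{210} + o\right) o\right) + 15 = \left(2 N + \left(o - \frac{313 N o}{210}\right) o\right) + 15 = \left(2 N + o \left(o - \frac{313 N o}{210}\right)\right) + 15 = 15 + 2 N + o \left(o - \frac{313 N o}{210}\right)$)
$B{\left(-17,31 \right)} - 137 = \left(15 + 31^{2} + 2 \left(-17\right) - - \frac{5321 \cdot 31^{2}}{210}\right) - 137 = \left(15 + 961 - 34 - \left(- \frac{5321}{210}\right) 961\right) - 137 = \left(15 + 961 - 34 + \frac{5113481}{210}\right) - 137 = \frac{5311301}{210} - 137 = \frac{5282531}{210}$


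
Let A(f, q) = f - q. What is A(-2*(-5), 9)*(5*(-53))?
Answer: -265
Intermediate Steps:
A(-2*(-5), 9)*(5*(-53)) = (-2*(-5) - 1*9)*(5*(-53)) = (10 - 9)*(-265) = 1*(-265) = -265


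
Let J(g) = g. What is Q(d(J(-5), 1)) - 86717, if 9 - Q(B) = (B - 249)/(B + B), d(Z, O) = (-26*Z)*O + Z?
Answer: -10838438/125 ≈ -86708.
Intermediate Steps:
d(Z, O) = Z - 26*O*Z (d(Z, O) = -26*O*Z + Z = Z - 26*O*Z)
Q(B) = 9 - (-249 + B)/(2*B) (Q(B) = 9 - (B - 249)/(B + B) = 9 - (-249 + B)/(2*B))
Q(d(J(-5), 1)) - 86717 = (249 + 17*(-5*(1 - 26*1)))/(2*((-5*(1 - 26*1)))) - 86717 = (249 + 17*(-5*(1 - 26)))/(2*((-5*(1 - 26)))) - 86717 = (249 + 17*(-5*(-25)))/(2*((-5*(-25)))) - 86717 = (1/2)*(249 + 17*125)/125 - 86717 = (1/2)*(1/125)*(249 + 2125) - 86717 = (1/2)*(1/125)*2374 - 86717 = 1187/125 - 86717 = -10838438/125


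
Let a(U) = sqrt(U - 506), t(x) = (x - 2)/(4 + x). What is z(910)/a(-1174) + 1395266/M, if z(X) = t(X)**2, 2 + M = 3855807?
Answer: 1395266/3855805 - 51529*I*sqrt(105)/21929145 ≈ 0.36186 - 0.024078*I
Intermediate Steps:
M = 3855805 (M = -2 + 3855807 = 3855805)
t(x) = (-2 + x)/(4 + x)
a(U) = sqrt(-506 + U)
z(X) = (-2 + X)**2/(4 + X)**2 (z(X) = ((-2 + X)/(4 + X))**2 = (-2 + X)**2/(4 + X)**2)
z(910)/a(-1174) + 1395266/M = ((-2 + 910)**2/(4 + 910)**2)/(sqrt(-506 - 1174)) + 1395266/3855805 = (908**2/914**2)/(sqrt(-1680)) + 1395266*(1/3855805) = (824464*(1/835396))/((4*I*sqrt(105))) + 1395266/3855805 = 206116*(-I*sqrt(105)/420)/208849 + 1395266/3855805 = -51529*I*sqrt(105)/21929145 + 1395266/3855805 = 1395266/3855805 - 51529*I*sqrt(105)/21929145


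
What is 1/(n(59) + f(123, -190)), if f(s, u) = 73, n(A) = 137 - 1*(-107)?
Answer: 1/317 ≈ 0.0031546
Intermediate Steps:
n(A) = 244 (n(A) = 137 + 107 = 244)
1/(n(59) + f(123, -190)) = 1/(244 + 73) = 1/317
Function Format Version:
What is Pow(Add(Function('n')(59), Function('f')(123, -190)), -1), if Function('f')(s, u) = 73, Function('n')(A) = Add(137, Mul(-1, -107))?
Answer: Rational(1, 317) ≈ 0.0031546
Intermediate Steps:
Function('n')(A) = 244 (Function('n')(A) = Add(137, 107) = 244)
Pow(Add(Function('n')(59), Function('f')(123, -190)), -1) = Pow(Add(244, 73), -1) = Pow(317, -1) = Rational(1, 317)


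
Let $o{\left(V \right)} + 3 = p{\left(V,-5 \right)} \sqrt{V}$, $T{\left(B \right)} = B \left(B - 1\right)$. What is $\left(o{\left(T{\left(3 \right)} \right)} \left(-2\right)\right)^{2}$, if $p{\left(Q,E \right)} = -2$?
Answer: $132 + 48 \sqrt{6} \approx 249.58$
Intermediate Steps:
$T{\left(B \right)} = B \left(-1 + B\right)$
$o{\left(V \right)} = -3 - 2 \sqrt{V}$
$\left(o{\left(T{\left(3 \right)} \right)} \left(-2\right)\right)^{2} = \left(\left(-3 - 2 \sqrt{3 \left(-1 + 3\right)}\right) \left(-2\right)\right)^{2} = \left(\left(-3 - 2 \sqrt{3 \cdot 2}\right) \left(-2\right)\right)^{2} = \left(\left(-3 - 2 \sqrt{6}\right) \left(-2\right)\right)^{2} = \left(6 + 4 \sqrt{6}\right)^{2}$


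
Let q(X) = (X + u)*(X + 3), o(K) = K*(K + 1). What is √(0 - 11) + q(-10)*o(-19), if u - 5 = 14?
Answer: -21546 + I*√11 ≈ -21546.0 + 3.3166*I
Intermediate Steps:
u = 19 (u = 5 + 14 = 19)
o(K) = K*(1 + K)
q(X) = (3 + X)*(19 + X) (q(X) = (X + 19)*(X + 3) = (19 + X)*(3 + X) = (3 + X)*(19 + X))
√(0 - 11) + q(-10)*o(-19) = √(0 - 11) + (57 + (-10)² + 22*(-10))*(-19*(1 - 19)) = √(-11) + (57 + 100 - 220)*(-19*(-18)) = I*√11 - 63*342 = I*√11 - 21546 = -21546 + I*√11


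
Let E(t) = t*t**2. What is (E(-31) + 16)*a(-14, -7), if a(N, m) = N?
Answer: 416850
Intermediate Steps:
E(t) = t**3
(E(-31) + 16)*a(-14, -7) = ((-31)**3 + 16)*(-14) = (-29791 + 16)*(-14) = -29775*(-14) = 416850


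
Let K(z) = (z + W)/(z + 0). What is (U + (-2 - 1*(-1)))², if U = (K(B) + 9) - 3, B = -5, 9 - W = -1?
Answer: 16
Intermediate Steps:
W = 10 (W = 9 - 1*(-1) = 9 + 1 = 10)
K(z) = (10 + z)/z (K(z) = (z + 10)/(z + 0) = (10 + z)/z)
U = 5 (U = ((10 - 5)/(-5) + 9) - 3 = (-⅕*5 + 9) - 3 = (-1 + 9) - 3 = 8 - 3 = 5)
(U + (-2 - 1*(-1)))² = (5 + (-2 - 1*(-1)))² = (5 + (-2 + 1))² = (5 - 1)² = 4² = 16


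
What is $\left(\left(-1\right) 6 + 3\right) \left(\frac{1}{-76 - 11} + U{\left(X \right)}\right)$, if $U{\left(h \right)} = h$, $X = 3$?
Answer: $- \frac{260}{29} \approx -8.9655$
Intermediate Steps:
$\left(\left(-1\right) 6 + 3\right) \left(\frac{1}{-76 - 11} + U{\left(X \right)}\right) = \left(\left(-1\right) 6 + 3\right) \left(\frac{1}{-76 - 11} + 3\right) = \left(-6 + 3\right) \left(\frac{1}{-87} + 3\right) = - 3 \left(- \frac{1}{87} + 3\right) = \left(-3\right) \frac{260}{87} = - \frac{260}{29}$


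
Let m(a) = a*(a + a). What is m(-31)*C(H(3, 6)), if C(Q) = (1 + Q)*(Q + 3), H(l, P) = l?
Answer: 46128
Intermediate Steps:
C(Q) = (1 + Q)*(3 + Q)
m(a) = 2*a**2 (m(a) = a*(2*a) = 2*a**2)
m(-31)*C(H(3, 6)) = (2*(-31)**2)*(3 + 3**2 + 4*3) = (2*961)*(3 + 9 + 12) = 1922*24 = 46128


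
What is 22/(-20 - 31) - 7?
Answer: -379/51 ≈ -7.4314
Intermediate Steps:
22/(-20 - 31) - 7 = 22/(-51) - 7 = 22*(-1/51) - 7 = -22/51 - 7 = -379/51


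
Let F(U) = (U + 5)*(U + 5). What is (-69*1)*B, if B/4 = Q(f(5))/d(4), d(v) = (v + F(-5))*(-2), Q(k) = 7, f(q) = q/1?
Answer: 483/2 ≈ 241.50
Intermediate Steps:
f(q) = q (f(q) = q*1 = q)
F(U) = (5 + U)**2 (F(U) = (5 + U)*(5 + U) = (5 + U)**2)
d(v) = -2*v (d(v) = (v + (5 - 5)**2)*(-2) = (v + 0**2)*(-2) = (v + 0)*(-2) = v*(-2) = -2*v)
B = -7/2 (B = 4*(7/((-2*4))) = 4*(7/(-8)) = 4*(7*(-1/8)) = 4*(-7/8) = -7/2 ≈ -3.5000)
(-69*1)*B = -69*1*(-7/2) = -69*(-7/2) = 483/2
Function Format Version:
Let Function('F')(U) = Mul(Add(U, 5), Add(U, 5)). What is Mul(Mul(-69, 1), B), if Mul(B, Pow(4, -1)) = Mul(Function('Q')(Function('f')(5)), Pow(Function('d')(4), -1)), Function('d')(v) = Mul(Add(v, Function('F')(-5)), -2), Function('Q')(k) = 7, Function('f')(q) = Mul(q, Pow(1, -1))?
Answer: Rational(483, 2) ≈ 241.50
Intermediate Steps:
Function('f')(q) = q (Function('f')(q) = Mul(q, 1) = q)
Function('F')(U) = Pow(Add(5, U), 2) (Function('F')(U) = Mul(Add(5, U), Add(5, U)) = Pow(Add(5, U), 2))
Function('d')(v) = Mul(-2, v) (Function('d')(v) = Mul(Add(v, Pow(Add(5, -5), 2)), -2) = Mul(Add(v, Pow(0, 2)), -2) = Mul(Add(v, 0), -2) = Mul(v, -2) = Mul(-2, v))
B = Rational(-7, 2) (B = Mul(4, Mul(7, Pow(Mul(-2, 4), -1))) = Mul(4, Mul(7, Pow(-8, -1))) = Mul(4, Mul(7, Rational(-1, 8))) = Mul(4, Rational(-7, 8)) = Rational(-7, 2) ≈ -3.5000)
Mul(Mul(-69, 1), B) = Mul(Mul(-69, 1), Rational(-7, 2)) = Mul(-69, Rational(-7, 2)) = Rational(483, 2)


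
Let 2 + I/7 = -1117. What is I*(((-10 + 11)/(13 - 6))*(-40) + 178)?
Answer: -1349514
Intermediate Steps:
I = -7833 (I = -14 + 7*(-1117) = -14 - 7819 = -7833)
I*(((-10 + 11)/(13 - 6))*(-40) + 178) = -7833*(((-10 + 11)/(13 - 6))*(-40) + 178) = -7833*((1/7)*(-40) + 178) = -7833*((1*(⅐))*(-40) + 178) = -7833*((⅐)*(-40) + 178) = -7833*(-40/7 + 178) = -7833*1206/7 = -1349514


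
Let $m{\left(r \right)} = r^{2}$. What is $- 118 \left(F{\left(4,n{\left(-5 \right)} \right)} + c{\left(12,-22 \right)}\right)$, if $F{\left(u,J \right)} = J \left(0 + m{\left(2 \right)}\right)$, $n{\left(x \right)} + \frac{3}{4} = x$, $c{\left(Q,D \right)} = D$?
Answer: $5310$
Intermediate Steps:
$n{\left(x \right)} = - \frac{3}{4} + x$
$F{\left(u,J \right)} = 4 J$ ($F{\left(u,J \right)} = J \left(0 + 2^{2}\right) = J \left(0 + 4\right) = J 4 = 4 J$)
$- 118 \left(F{\left(4,n{\left(-5 \right)} \right)} + c{\left(12,-22 \right)}\right) = - 118 \left(4 \left(- \frac{3}{4} - 5\right) - 22\right) = - 118 \left(4 \left(- \frac{23}{4}\right) - 22\right) = - 118 \left(-23 - 22\right) = \left(-118\right) \left(-45\right) = 5310$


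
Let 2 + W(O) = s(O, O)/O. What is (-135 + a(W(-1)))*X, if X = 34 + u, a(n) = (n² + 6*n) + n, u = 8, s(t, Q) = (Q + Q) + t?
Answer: -5334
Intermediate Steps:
s(t, Q) = t + 2*Q (s(t, Q) = 2*Q + t = t + 2*Q)
W(O) = 1 (W(O) = -2 + (O + 2*O)/O = -2 + (3*O)/O = -2 + 3 = 1)
a(n) = n² + 7*n
X = 42 (X = 34 + 8 = 42)
(-135 + a(W(-1)))*X = (-135 + 1*(7 + 1))*42 = (-135 + 1*8)*42 = (-135 + 8)*42 = -127*42 = -5334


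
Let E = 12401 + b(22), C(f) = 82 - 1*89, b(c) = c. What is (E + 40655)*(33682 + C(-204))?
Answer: 1787401650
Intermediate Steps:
C(f) = -7 (C(f) = 82 - 89 = -7)
E = 12423 (E = 12401 + 22 = 12423)
(E + 40655)*(33682 + C(-204)) = (12423 + 40655)*(33682 - 7) = 53078*33675 = 1787401650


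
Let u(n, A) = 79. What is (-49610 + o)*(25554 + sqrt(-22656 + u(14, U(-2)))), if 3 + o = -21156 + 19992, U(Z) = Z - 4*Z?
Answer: -1297555458 - 50777*I*sqrt(22577) ≈ -1.2976e+9 - 7.6296e+6*I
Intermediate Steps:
U(Z) = -3*Z
o = -1167 (o = -3 + (-21156 + 19992) = -3 - 1164 = -1167)
(-49610 + o)*(25554 + sqrt(-22656 + u(14, U(-2)))) = (-49610 - 1167)*(25554 + sqrt(-22656 + 79)) = -50777*(25554 + sqrt(-22577)) = -50777*(25554 + I*sqrt(22577)) = -1297555458 - 50777*I*sqrt(22577)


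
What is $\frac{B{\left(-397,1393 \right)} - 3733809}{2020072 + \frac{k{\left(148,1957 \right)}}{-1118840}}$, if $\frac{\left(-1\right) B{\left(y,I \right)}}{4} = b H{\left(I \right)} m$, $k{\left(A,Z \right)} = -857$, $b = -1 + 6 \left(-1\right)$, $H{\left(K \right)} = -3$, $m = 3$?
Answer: $- \frac{4177816809240}{2260137357337} \approx -1.8485$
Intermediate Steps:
$b = -7$ ($b = -1 - 6 = -7$)
$B{\left(y,I \right)} = -252$ ($B{\left(y,I \right)} = - 4 \left(-7\right) \left(-3\right) 3 = - 4 \cdot 21 \cdot 3 = \left(-4\right) 63 = -252$)
$\frac{B{\left(-397,1393 \right)} - 3733809}{2020072 + \frac{k{\left(148,1957 \right)}}{-1118840}} = \frac{-252 - 3733809}{2020072 - \frac{857}{-1118840}} = - \frac{3734061}{2020072 - - \frac{857}{1118840}} = - \frac{3734061}{2020072 + \frac{857}{1118840}} = - \frac{3734061}{\frac{2260137357337}{1118840}} = \left(-3734061\right) \frac{1118840}{2260137357337} = - \frac{4177816809240}{2260137357337}$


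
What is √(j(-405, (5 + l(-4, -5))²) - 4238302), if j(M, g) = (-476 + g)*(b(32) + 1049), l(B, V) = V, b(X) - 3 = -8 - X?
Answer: 3*I*√524446 ≈ 2172.6*I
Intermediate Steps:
b(X) = -5 - X (b(X) = 3 + (-8 - X) = -5 - X)
j(M, g) = -481712 + 1012*g (j(M, g) = (-476 + g)*((-5 - 1*32) + 1049) = (-476 + g)*((-5 - 32) + 1049) = (-476 + g)*(-37 + 1049) = (-476 + g)*1012 = -481712 + 1012*g)
√(j(-405, (5 + l(-4, -5))²) - 4238302) = √((-481712 + 1012*(5 - 5)²) - 4238302) = √((-481712 + 1012*0²) - 4238302) = √((-481712 + 1012*0) - 4238302) = √((-481712 + 0) - 4238302) = √(-481712 - 4238302) = √(-4720014) = 3*I*√524446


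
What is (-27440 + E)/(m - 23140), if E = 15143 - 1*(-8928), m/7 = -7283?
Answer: 1123/24707 ≈ 0.045453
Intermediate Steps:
m = -50981 (m = 7*(-7283) = -50981)
E = 24071 (E = 15143 + 8928 = 24071)
(-27440 + E)/(m - 23140) = (-27440 + 24071)/(-50981 - 23140) = -3369/(-74121) = -3369*(-1/74121) = 1123/24707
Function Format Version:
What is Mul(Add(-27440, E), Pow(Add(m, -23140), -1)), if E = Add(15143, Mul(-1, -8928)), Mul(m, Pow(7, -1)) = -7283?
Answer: Rational(1123, 24707) ≈ 0.045453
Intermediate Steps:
m = -50981 (m = Mul(7, -7283) = -50981)
E = 24071 (E = Add(15143, 8928) = 24071)
Mul(Add(-27440, E), Pow(Add(m, -23140), -1)) = Mul(Add(-27440, 24071), Pow(Add(-50981, -23140), -1)) = Mul(-3369, Pow(-74121, -1)) = Mul(-3369, Rational(-1, 74121)) = Rational(1123, 24707)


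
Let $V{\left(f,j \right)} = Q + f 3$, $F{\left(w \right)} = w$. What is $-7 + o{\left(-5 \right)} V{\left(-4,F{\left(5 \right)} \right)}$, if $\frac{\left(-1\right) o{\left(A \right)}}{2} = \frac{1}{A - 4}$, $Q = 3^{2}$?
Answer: $- \frac{23}{3} \approx -7.6667$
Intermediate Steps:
$Q = 9$
$V{\left(f,j \right)} = 9 + 3 f$ ($V{\left(f,j \right)} = 9 + f 3 = 9 + 3 f$)
$o{\left(A \right)} = - \frac{2}{-4 + A}$ ($o{\left(A \right)} = - \frac{2}{A - 4} = - \frac{2}{-4 + A}$)
$-7 + o{\left(-5 \right)} V{\left(-4,F{\left(5 \right)} \right)} = -7 + - \frac{2}{-4 - 5} \left(9 + 3 \left(-4\right)\right) = -7 + - \frac{2}{-9} \left(9 - 12\right) = -7 + \left(-2\right) \left(- \frac{1}{9}\right) \left(-3\right) = -7 + \frac{2}{9} \left(-3\right) = -7 - \frac{2}{3} = - \frac{23}{3}$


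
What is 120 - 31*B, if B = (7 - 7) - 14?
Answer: 554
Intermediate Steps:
B = -14 (B = 0 - 14 = -14)
120 - 31*B = 120 - 31*(-14) = 120 + 434 = 554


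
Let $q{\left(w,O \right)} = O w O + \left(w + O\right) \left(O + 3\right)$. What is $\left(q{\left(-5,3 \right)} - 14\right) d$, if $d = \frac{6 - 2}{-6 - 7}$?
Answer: $\frac{284}{13} \approx 21.846$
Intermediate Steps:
$d = - \frac{4}{13}$ ($d = \frac{4}{-13} = 4 \left(- \frac{1}{13}\right) = - \frac{4}{13} \approx -0.30769$)
$q{\left(w,O \right)} = w O^{2} + \left(3 + O\right) \left(O + w\right)$ ($q{\left(w,O \right)} = w O^{2} + \left(O + w\right) \left(3 + O\right) = w O^{2} + \left(3 + O\right) \left(O + w\right)$)
$\left(q{\left(-5,3 \right)} - 14\right) d = \left(\left(3^{2} + 3 \cdot 3 + 3 \left(-5\right) + 3 \left(-5\right) - 5 \cdot 3^{2}\right) - 14\right) \left(- \frac{4}{13}\right) = \left(\left(9 + 9 - 15 - 15 - 45\right) - 14\right) \left(- \frac{4}{13}\right) = \left(-57 - 14\right) \left(- \frac{4}{13}\right) = \left(-71\right) \left(- \frac{4}{13}\right) = \frac{284}{13}$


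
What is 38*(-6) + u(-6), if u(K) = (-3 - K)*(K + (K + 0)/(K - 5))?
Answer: -2688/11 ≈ -244.36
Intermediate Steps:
u(K) = (-3 - K)*(K + K/(-5 + K))
38*(-6) + u(-6) = 38*(-6) - 6*(12 - 6 - 1*(-6)²)/(-5 - 6) = -228 - 6*(12 - 6 - 1*36)/(-11) = -228 - 6*(-1/11)*(12 - 6 - 36) = -228 - 6*(-1/11)*(-30) = -228 - 180/11 = -2688/11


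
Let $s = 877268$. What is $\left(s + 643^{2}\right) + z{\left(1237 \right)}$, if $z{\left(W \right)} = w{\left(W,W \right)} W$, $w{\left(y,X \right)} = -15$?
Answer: $1272162$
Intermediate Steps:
$z{\left(W \right)} = - 15 W$
$\left(s + 643^{2}\right) + z{\left(1237 \right)} = \left(877268 + 643^{2}\right) - 18555 = \left(877268 + 413449\right) - 18555 = 1290717 - 18555 = 1272162$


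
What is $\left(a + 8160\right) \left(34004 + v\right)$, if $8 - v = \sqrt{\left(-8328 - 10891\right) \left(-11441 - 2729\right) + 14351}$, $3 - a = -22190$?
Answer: $1032366236 - 30353 \sqrt{272347581} \approx 5.3145 \cdot 10^{8}$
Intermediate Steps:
$a = 22193$ ($a = 3 - -22190 = 3 + 22190 = 22193$)
$v = 8 - \sqrt{272347581}$ ($v = 8 - \sqrt{\left(-8328 - 10891\right) \left(-11441 - 2729\right) + 14351} = 8 - \sqrt{\left(-19219\right) \left(-14170\right) + 14351} = 8 - \sqrt{272333230 + 14351} = 8 - \sqrt{272347581} \approx -16495.0$)
$\left(a + 8160\right) \left(34004 + v\right) = \left(22193 + 8160\right) \left(34004 + \left(8 - \sqrt{272347581}\right)\right) = 30353 \left(34012 - \sqrt{272347581}\right) = 1032366236 - 30353 \sqrt{272347581}$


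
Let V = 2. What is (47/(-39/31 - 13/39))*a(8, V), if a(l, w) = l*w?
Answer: -17484/37 ≈ -472.54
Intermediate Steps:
(47/(-39/31 - 13/39))*a(8, V) = (47/(-39/31 - 13/39))*(8*2) = (47/(-39*1/31 - 13*1/39))*16 = (47/(-39/31 - ⅓))*16 = (47/(-148/93))*16 = (47*(-93/148))*16 = -4371/148*16 = -17484/37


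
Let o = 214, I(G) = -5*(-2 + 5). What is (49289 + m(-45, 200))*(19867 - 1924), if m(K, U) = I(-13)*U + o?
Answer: 834403329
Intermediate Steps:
I(G) = -15 (I(G) = -5*3 = -15)
m(K, U) = 214 - 15*U (m(K, U) = -15*U + 214 = 214 - 15*U)
(49289 + m(-45, 200))*(19867 - 1924) = (49289 + (214 - 15*200))*(19867 - 1924) = (49289 + (214 - 3000))*17943 = (49289 - 2786)*17943 = 46503*17943 = 834403329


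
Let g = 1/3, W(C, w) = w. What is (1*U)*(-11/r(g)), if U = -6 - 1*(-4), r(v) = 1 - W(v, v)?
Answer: 33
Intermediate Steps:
g = ⅓ ≈ 0.33333
r(v) = 1 - v
U = -2 (U = -6 + 4 = -2)
(1*U)*(-11/r(g)) = (1*(-2))*(-11/(1 - 1*⅓)) = -(-22)/(1 - ⅓) = -(-22)/⅔ = -(-22)*3/2 = -2*(-33/2) = 33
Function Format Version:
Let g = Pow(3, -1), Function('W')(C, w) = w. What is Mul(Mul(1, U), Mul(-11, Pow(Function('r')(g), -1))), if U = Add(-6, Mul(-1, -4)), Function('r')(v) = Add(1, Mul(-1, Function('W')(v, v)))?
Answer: 33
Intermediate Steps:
g = Rational(1, 3) ≈ 0.33333
Function('r')(v) = Add(1, Mul(-1, v))
U = -2 (U = Add(-6, 4) = -2)
Mul(Mul(1, U), Mul(-11, Pow(Function('r')(g), -1))) = Mul(Mul(1, -2), Mul(-11, Pow(Add(1, Mul(-1, Rational(1, 3))), -1))) = Mul(-2, Mul(-11, Pow(Add(1, Rational(-1, 3)), -1))) = Mul(-2, Mul(-11, Pow(Rational(2, 3), -1))) = Mul(-2, Mul(-11, Rational(3, 2))) = Mul(-2, Rational(-33, 2)) = 33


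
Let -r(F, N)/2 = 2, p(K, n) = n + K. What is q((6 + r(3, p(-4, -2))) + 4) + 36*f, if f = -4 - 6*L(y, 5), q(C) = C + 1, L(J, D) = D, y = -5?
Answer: -1217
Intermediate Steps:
p(K, n) = K + n
r(F, N) = -4 (r(F, N) = -2*2 = -4)
q(C) = 1 + C
f = -34 (f = -4 - 6*5 = -4 - 30 = -34)
q((6 + r(3, p(-4, -2))) + 4) + 36*f = (1 + ((6 - 4) + 4)) + 36*(-34) = (1 + (2 + 4)) - 1224 = (1 + 6) - 1224 = 7 - 1224 = -1217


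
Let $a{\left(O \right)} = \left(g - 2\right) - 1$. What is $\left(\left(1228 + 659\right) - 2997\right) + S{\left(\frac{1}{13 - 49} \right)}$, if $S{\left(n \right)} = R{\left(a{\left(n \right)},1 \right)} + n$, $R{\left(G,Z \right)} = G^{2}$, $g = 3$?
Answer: $- \frac{39961}{36} \approx -1110.0$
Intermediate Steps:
$a{\left(O \right)} = 0$ ($a{\left(O \right)} = \left(3 - 2\right) - 1 = 1 - 1 = 0$)
$S{\left(n \right)} = n$ ($S{\left(n \right)} = 0^{2} + n = 0 + n = n$)
$\left(\left(1228 + 659\right) - 2997\right) + S{\left(\frac{1}{13 - 49} \right)} = \left(\left(1228 + 659\right) - 2997\right) + \frac{1}{13 - 49} = \left(1887 - 2997\right) + \frac{1}{-36} = -1110 - \frac{1}{36} = - \frac{39961}{36}$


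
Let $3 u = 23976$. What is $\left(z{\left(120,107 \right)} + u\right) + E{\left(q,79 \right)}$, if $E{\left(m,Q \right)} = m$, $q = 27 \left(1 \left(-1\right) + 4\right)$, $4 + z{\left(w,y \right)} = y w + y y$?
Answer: $32358$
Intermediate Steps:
$u = 7992$ ($u = \frac{1}{3} \cdot 23976 = 7992$)
$z{\left(w,y \right)} = -4 + y^{2} + w y$ ($z{\left(w,y \right)} = -4 + \left(y w + y y\right) = -4 + \left(w y + y^{2}\right) = -4 + \left(y^{2} + w y\right) = -4 + y^{2} + w y$)
$q = 81$ ($q = 27 \left(-1 + 4\right) = 27 \cdot 3 = 81$)
$\left(z{\left(120,107 \right)} + u\right) + E{\left(q,79 \right)} = \left(\left(-4 + 107^{2} + 120 \cdot 107\right) + 7992\right) + 81 = \left(\left(-4 + 11449 + 12840\right) + 7992\right) + 81 = \left(24285 + 7992\right) + 81 = 32277 + 81 = 32358$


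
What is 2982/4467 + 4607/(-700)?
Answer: -6164023/1042300 ≈ -5.9139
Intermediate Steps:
2982/4467 + 4607/(-700) = 2982*(1/4467) + 4607*(-1/700) = 994/1489 - 4607/700 = -6164023/1042300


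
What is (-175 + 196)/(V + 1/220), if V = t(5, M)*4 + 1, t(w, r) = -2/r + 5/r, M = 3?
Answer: 1540/367 ≈ 4.1962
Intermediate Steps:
t(w, r) = 3/r
V = 5 (V = (3/3)*4 + 1 = (3*(⅓))*4 + 1 = 1*4 + 1 = 4 + 1 = 5)
(-175 + 196)/(V + 1/220) = (-175 + 196)/(5 + 1/220) = 21/(5 + 1/220) = 21/(1101/220) = 21*(220/1101) = 1540/367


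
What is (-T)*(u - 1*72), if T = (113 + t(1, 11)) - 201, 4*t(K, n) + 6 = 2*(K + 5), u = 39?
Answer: -5709/2 ≈ -2854.5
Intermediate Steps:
t(K, n) = 1 + K/2 (t(K, n) = -3/2 + (2*(K + 5))/4 = -3/2 + (2*(5 + K))/4 = -3/2 + (10 + 2*K)/4 = -3/2 + (5/2 + K/2) = 1 + K/2)
T = -173/2 (T = (113 + (1 + (½)*1)) - 201 = (113 + (1 + ½)) - 201 = (113 + 3/2) - 201 = 229/2 - 201 = -173/2 ≈ -86.500)
(-T)*(u - 1*72) = (-1*(-173/2))*(39 - 1*72) = 173*(39 - 72)/2 = (173/2)*(-33) = -5709/2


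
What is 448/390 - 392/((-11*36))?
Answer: 13762/6435 ≈ 2.1386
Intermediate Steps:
448/390 - 392/((-11*36)) = 448*(1/390) - 392/(-396) = 224/195 - 392*(-1/396) = 224/195 + 98/99 = 13762/6435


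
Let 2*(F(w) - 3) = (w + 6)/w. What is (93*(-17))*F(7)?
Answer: -86955/14 ≈ -6211.1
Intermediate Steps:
F(w) = 3 + (6 + w)/(2*w) (F(w) = 3 + ((w + 6)/w)/2 = 3 + ((6 + w)/w)/2 = 3 + (6 + w)/(2*w))
(93*(-17))*F(7) = (93*(-17))*(7/2 + 3/7) = -1581*(7/2 + 3*(1/7)) = -1581*(7/2 + 3/7) = -1581*55/14 = -86955/14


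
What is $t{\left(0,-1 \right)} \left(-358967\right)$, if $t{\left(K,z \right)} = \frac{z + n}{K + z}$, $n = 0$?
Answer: $-358967$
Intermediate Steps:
$t{\left(K,z \right)} = \frac{z}{K + z}$ ($t{\left(K,z \right)} = \frac{z + 0}{K + z} = \frac{z}{K + z}$)
$t{\left(0,-1 \right)} \left(-358967\right) = - \frac{1}{0 - 1} \left(-358967\right) = - \frac{1}{-1} \left(-358967\right) = \left(-1\right) \left(-1\right) \left(-358967\right) = 1 \left(-358967\right) = -358967$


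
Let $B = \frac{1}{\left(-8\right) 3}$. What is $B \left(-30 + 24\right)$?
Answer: $\frac{1}{4} \approx 0.25$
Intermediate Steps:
$B = - \frac{1}{24}$ ($B = \frac{1}{-24} = - \frac{1}{24} \approx -0.041667$)
$B \left(-30 + 24\right) = - \frac{-30 + 24}{24} = \left(- \frac{1}{24}\right) \left(-6\right) = \frac{1}{4}$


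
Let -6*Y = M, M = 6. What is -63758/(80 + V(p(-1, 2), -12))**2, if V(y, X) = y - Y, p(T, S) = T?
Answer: -31879/3200 ≈ -9.9622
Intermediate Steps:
Y = -1 (Y = -1/6*6 = -1)
V(y, X) = 1 + y (V(y, X) = y - 1*(-1) = y + 1 = 1 + y)
-63758/(80 + V(p(-1, 2), -12))**2 = -63758/(80 + (1 - 1))**2 = -63758/(80 + 0)**2 = -63758/(80**2) = -63758/6400 = -63758*1/6400 = -31879/3200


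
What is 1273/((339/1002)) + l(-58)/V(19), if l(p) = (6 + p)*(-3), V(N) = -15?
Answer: 2120034/565 ≈ 3752.3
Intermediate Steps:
l(p) = -18 - 3*p
1273/((339/1002)) + l(-58)/V(19) = 1273/((339/1002)) + (-18 - 3*(-58))/(-15) = 1273/((339*(1/1002))) + (-18 + 174)*(-1/15) = 1273/(113/334) + 156*(-1/15) = 1273*(334/113) - 52/5 = 425182/113 - 52/5 = 2120034/565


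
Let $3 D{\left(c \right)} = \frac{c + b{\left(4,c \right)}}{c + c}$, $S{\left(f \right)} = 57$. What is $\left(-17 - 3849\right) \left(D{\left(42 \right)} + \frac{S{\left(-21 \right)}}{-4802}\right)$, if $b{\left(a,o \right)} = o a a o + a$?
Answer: $- \frac{9370781936}{21609} \approx -4.3365 \cdot 10^{5}$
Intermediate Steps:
$b{\left(a,o \right)} = a + a^{2} o^{2}$ ($b{\left(a,o \right)} = a o a o + a = o a^{2} o + a = a^{2} o^{2} + a = a + a^{2} o^{2}$)
$D{\left(c \right)} = \frac{4 + c + 16 c^{2}}{6 c}$ ($D{\left(c \right)} = \frac{\left(c + 4 \left(1 + 4 c^{2}\right)\right) \frac{1}{c + c}}{3} = \frac{\left(c + \left(4 + 16 c^{2}\right)\right) \frac{1}{2 c}}{3} = \frac{\left(4 + c + 16 c^{2}\right) \frac{1}{2 c}}{3} = \frac{\frac{1}{2} \frac{1}{c} \left(4 + c + 16 c^{2}\right)}{3} = \frac{4 + c + 16 c^{2}}{6 c}$)
$\left(-17 - 3849\right) \left(D{\left(42 \right)} + \frac{S{\left(-21 \right)}}{-4802}\right) = \left(-17 - 3849\right) \left(\frac{4 + 42 + 16 \cdot 42^{2}}{6 \cdot 42} + \frac{57}{-4802}\right) = - 3866 \left(\frac{1}{6} \cdot \frac{1}{42} \left(4 + 42 + 16 \cdot 1764\right) + 57 \left(- \frac{1}{4802}\right)\right) = - 3866 \left(\frac{1}{6} \cdot \frac{1}{42} \left(4 + 42 + 28224\right) - \frac{57}{4802}\right) = - 3866 \left(\frac{1}{6} \cdot \frac{1}{42} \cdot 28270 - \frac{57}{4802}\right) = - 3866 \left(\frac{14135}{126} - \frac{57}{4802}\right) = \left(-3866\right) \frac{2423896}{21609} = - \frac{9370781936}{21609}$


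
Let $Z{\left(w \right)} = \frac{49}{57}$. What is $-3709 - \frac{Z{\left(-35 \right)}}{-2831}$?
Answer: $- \frac{598510154}{161367} \approx -3709.0$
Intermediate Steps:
$Z{\left(w \right)} = \frac{49}{57}$ ($Z{\left(w \right)} = 49 \cdot \frac{1}{57} = \frac{49}{57}$)
$-3709 - \frac{Z{\left(-35 \right)}}{-2831} = -3709 - \frac{49}{57 \left(-2831\right)} = -3709 - \frac{49}{57} \left(- \frac{1}{2831}\right) = -3709 - - \frac{49}{161367} = -3709 + \frac{49}{161367} = - \frac{598510154}{161367}$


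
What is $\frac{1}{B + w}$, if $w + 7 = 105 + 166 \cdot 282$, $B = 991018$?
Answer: $\frac{1}{1037928} \approx 9.6346 \cdot 10^{-7}$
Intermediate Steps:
$w = 46910$ ($w = -7 + \left(105 + 166 \cdot 282\right) = -7 + \left(105 + 46812\right) = -7 + 46917 = 46910$)
$\frac{1}{B + w} = \frac{1}{991018 + 46910} = \frac{1}{1037928}$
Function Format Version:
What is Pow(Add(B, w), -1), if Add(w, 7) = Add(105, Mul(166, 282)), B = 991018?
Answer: Rational(1, 1037928) ≈ 9.6346e-7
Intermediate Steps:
w = 46910 (w = Add(-7, Add(105, Mul(166, 282))) = Add(-7, Add(105, 46812)) = Add(-7, 46917) = 46910)
Pow(Add(B, w), -1) = Pow(Add(991018, 46910), -1) = Pow(1037928, -1) = Rational(1, 1037928)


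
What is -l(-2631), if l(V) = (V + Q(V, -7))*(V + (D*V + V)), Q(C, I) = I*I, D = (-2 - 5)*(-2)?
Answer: -108691872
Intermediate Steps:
D = 14 (D = -7*(-2) = 14)
Q(C, I) = I**2
l(V) = 16*V*(49 + V) (l(V) = (V + (-7)**2)*(V + (14*V + V)) = (V + 49)*(V + 15*V) = (49 + V)*(16*V) = 16*V*(49 + V))
-l(-2631) = -16*(-2631)*(49 - 2631) = -16*(-2631)*(-2582) = -1*108691872 = -108691872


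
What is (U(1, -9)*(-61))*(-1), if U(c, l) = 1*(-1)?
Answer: -61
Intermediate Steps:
U(c, l) = -1
(U(1, -9)*(-61))*(-1) = -1*(-61)*(-1) = 61*(-1) = -61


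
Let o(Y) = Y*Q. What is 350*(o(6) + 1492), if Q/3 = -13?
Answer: 440300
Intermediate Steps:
Q = -39 (Q = 3*(-13) = -39)
o(Y) = -39*Y (o(Y) = Y*(-39) = -39*Y)
350*(o(6) + 1492) = 350*(-39*6 + 1492) = 350*(-234 + 1492) = 350*1258 = 440300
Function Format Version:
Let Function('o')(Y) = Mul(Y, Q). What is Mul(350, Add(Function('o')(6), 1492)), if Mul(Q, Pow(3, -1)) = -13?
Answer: 440300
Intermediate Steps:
Q = -39 (Q = Mul(3, -13) = -39)
Function('o')(Y) = Mul(-39, Y) (Function('o')(Y) = Mul(Y, -39) = Mul(-39, Y))
Mul(350, Add(Function('o')(6), 1492)) = Mul(350, Add(Mul(-39, 6), 1492)) = Mul(350, Add(-234, 1492)) = Mul(350, 1258) = 440300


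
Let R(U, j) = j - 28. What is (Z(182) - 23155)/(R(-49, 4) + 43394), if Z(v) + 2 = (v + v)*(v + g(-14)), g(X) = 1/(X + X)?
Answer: 21539/21685 ≈ 0.99327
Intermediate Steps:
g(X) = 1/(2*X)
R(U, j) = -28 + j
Z(v) = -2 + 2*v*(-1/28 + v) (Z(v) = -2 + (v + v)*(v + (½)/(-14)) = -2 + (2*v)*(v + (½)*(-1/14)) = -2 + (2*v)*(v - 1/28) = -2 + (2*v)*(-1/28 + v) = -2 + 2*v*(-1/28 + v))
(Z(182) - 23155)/(R(-49, 4) + 43394) = ((-2 + 2*182² - 1/14*182) - 23155)/((-28 + 4) + 43394) = ((-2 + 2*33124 - 13) - 23155)/(-24 + 43394) = ((-2 + 66248 - 13) - 23155)/43370 = (66233 - 23155)*(1/43370) = 43078*(1/43370) = 21539/21685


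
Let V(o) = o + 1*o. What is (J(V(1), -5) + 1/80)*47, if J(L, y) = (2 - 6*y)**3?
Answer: 123207727/80 ≈ 1.5401e+6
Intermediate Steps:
V(o) = 2*o (V(o) = o + o = 2*o)
J(L, y) = (2 - 6*y)**3
(J(V(1), -5) + 1/80)*47 = (-8*(-1 + 3*(-5))**3 + 1/80)*47 = (-8*(-1 - 15)**3 + 1/80)*47 = (-8*(-16)**3 + 1/80)*47 = (-8*(-4096) + 1/80)*47 = (32768 + 1/80)*47 = (2621441/80)*47 = 123207727/80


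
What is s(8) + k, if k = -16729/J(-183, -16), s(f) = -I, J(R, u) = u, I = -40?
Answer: 17369/16 ≈ 1085.6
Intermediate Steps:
s(f) = 40 (s(f) = -1*(-40) = 40)
k = 16729/16 (k = -16729/(-16) = -16729*(-1/16) = 16729/16 ≈ 1045.6)
s(8) + k = 40 + 16729/16 = 17369/16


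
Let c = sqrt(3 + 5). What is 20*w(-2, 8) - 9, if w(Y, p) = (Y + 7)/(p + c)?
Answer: 37/7 - 25*sqrt(2)/7 ≈ 0.23495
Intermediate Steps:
c = 2*sqrt(2) (c = sqrt(8) = 2*sqrt(2) ≈ 2.8284)
w(Y, p) = (7 + Y)/(p + 2*sqrt(2)) (w(Y, p) = (Y + 7)/(p + 2*sqrt(2)) = (7 + Y)/(p + 2*sqrt(2)))
20*w(-2, 8) - 9 = 20*((7 - 2)/(8 + 2*sqrt(2))) - 9 = 20*(5/(8 + 2*sqrt(2))) - 9 = 100/(8 + 2*sqrt(2)) - 9 = -9 + 100/(8 + 2*sqrt(2))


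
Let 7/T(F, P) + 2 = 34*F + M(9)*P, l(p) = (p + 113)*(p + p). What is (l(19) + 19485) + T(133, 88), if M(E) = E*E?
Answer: 40769665/1664 ≈ 24501.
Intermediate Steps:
l(p) = 2*p*(113 + p) (l(p) = (113 + p)*(2*p) = 2*p*(113 + p))
M(E) = E**2
T(F, P) = 7/(-2 + 34*F + 81*P) (T(F, P) = 7/(-2 + (34*F + 9**2*P)) = 7/(-2 + (34*F + 81*P)) = 7/(-2 + 34*F + 81*P))
(l(19) + 19485) + T(133, 88) = (2*19*(113 + 19) + 19485) + 7/(-2 + 34*133 + 81*88) = (2*19*132 + 19485) + 7/(-2 + 4522 + 7128) = (5016 + 19485) + 7/11648 = 24501 + 7*(1/11648) = 24501 + 1/1664 = 40769665/1664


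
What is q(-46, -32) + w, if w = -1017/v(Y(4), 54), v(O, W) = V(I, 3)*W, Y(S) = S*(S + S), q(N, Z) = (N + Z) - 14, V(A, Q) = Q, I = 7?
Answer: -1769/18 ≈ -98.278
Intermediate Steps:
q(N, Z) = -14 + N + Z
Y(S) = 2*S**2 (Y(S) = S*(2*S) = 2*S**2)
v(O, W) = 3*W
w = -113/18 (w = -1017/(3*54) = -1017/162 = -1017*1/162 = -113/18 ≈ -6.2778)
q(-46, -32) + w = (-14 - 46 - 32) - 113/18 = -92 - 113/18 = -1769/18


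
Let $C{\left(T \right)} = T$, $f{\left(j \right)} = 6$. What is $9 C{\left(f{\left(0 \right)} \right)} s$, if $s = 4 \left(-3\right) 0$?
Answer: $0$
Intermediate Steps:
$s = 0$ ($s = \left(-12\right) 0 = 0$)
$9 C{\left(f{\left(0 \right)} \right)} s = 9 \cdot 6 \cdot 0 = 54 \cdot 0 = 0$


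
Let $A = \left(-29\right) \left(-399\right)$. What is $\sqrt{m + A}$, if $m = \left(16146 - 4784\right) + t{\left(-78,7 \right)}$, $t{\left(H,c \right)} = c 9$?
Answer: $2 \sqrt{5749} \approx 151.64$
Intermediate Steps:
$t{\left(H,c \right)} = 9 c$
$A = 11571$
$m = 11425$ ($m = \left(16146 - 4784\right) + 9 \cdot 7 = 11362 + 63 = 11425$)
$\sqrt{m + A} = \sqrt{11425 + 11571} = \sqrt{22996} = 2 \sqrt{5749}$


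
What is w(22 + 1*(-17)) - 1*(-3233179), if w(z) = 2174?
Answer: 3235353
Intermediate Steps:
w(22 + 1*(-17)) - 1*(-3233179) = 2174 - 1*(-3233179) = 2174 + 3233179 = 3235353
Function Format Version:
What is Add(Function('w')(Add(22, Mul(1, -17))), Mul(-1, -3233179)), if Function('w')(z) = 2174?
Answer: 3235353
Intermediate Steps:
Add(Function('w')(Add(22, Mul(1, -17))), Mul(-1, -3233179)) = Add(2174, Mul(-1, -3233179)) = Add(2174, 3233179) = 3235353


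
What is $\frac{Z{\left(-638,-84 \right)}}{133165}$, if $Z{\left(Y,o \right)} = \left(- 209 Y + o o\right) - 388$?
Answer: $\frac{28002}{26633} \approx 1.0514$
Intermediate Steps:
$Z{\left(Y,o \right)} = -388 + o^{2} - 209 Y$ ($Z{\left(Y,o \right)} = \left(- 209 Y + o^{2}\right) - 388 = \left(o^{2} - 209 Y\right) - 388 = -388 + o^{2} - 209 Y$)
$\frac{Z{\left(-638,-84 \right)}}{133165} = \frac{-388 + \left(-84\right)^{2} - -133342}{133165} = \left(-388 + 7056 + 133342\right) \frac{1}{133165} = 140010 \cdot \frac{1}{133165} = \frac{28002}{26633}$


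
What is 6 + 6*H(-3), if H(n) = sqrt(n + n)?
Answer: 6 + 6*I*sqrt(6) ≈ 6.0 + 14.697*I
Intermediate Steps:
H(n) = sqrt(2)*sqrt(n) (H(n) = sqrt(2*n) = sqrt(2)*sqrt(n))
6 + 6*H(-3) = 6 + 6*(sqrt(2)*sqrt(-3)) = 6 + 6*(sqrt(2)*(I*sqrt(3))) = 6 + 6*(I*sqrt(6)) = 6 + 6*I*sqrt(6)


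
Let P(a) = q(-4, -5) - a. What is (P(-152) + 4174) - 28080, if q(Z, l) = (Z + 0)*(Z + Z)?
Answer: -23722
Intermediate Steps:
q(Z, l) = 2*Z² (q(Z, l) = Z*(2*Z) = 2*Z²)
P(a) = 32 - a (P(a) = 2*(-4)² - a = 2*16 - a = 32 - a)
(P(-152) + 4174) - 28080 = ((32 - 1*(-152)) + 4174) - 28080 = ((32 + 152) + 4174) - 28080 = (184 + 4174) - 28080 = 4358 - 28080 = -23722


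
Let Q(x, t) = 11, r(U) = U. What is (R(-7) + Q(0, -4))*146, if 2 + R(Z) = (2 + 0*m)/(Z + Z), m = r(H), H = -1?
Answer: 9052/7 ≈ 1293.1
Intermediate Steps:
m = -1
R(Z) = -2 + 1/Z (R(Z) = -2 + (2 + 0*(-1))/(Z + Z) = -2 + (2 + 0)/((2*Z)) = -2 + 2*(1/(2*Z)) = -2 + 1/Z)
(R(-7) + Q(0, -4))*146 = ((-2 + 1/(-7)) + 11)*146 = ((-2 - ⅐) + 11)*146 = (-15/7 + 11)*146 = (62/7)*146 = 9052/7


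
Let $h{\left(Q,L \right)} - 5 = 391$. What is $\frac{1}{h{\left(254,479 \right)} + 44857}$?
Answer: $\frac{1}{45253} \approx 2.2098 \cdot 10^{-5}$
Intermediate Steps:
$h{\left(Q,L \right)} = 396$ ($h{\left(Q,L \right)} = 5 + 391 = 396$)
$\frac{1}{h{\left(254,479 \right)} + 44857} = \frac{1}{396 + 44857} = \frac{1}{45253}$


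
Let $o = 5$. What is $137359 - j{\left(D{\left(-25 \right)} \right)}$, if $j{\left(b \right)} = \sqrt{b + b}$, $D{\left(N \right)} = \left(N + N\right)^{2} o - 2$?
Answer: $137359 - 2 \sqrt{6249} \approx 1.372 \cdot 10^{5}$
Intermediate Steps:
$D{\left(N \right)} = -2 + 20 N^{2}$ ($D{\left(N \right)} = \left(N + N\right)^{2} \cdot 5 - 2 = \left(2 N\right)^{2} \cdot 5 - 2 = 4 N^{2} \cdot 5 - 2 = 20 N^{2} - 2 = -2 + 20 N^{2}$)
$j{\left(b \right)} = \sqrt{2} \sqrt{b}$ ($j{\left(b \right)} = \sqrt{2 b} = \sqrt{2} \sqrt{b}$)
$137359 - j{\left(D{\left(-25 \right)} \right)} = 137359 - \sqrt{2} \sqrt{-2 + 20 \left(-25\right)^{2}} = 137359 - \sqrt{2} \sqrt{-2 + 20 \cdot 625} = 137359 - \sqrt{2} \sqrt{-2 + 12500} = 137359 - \sqrt{2} \sqrt{12498} = 137359 - 2 \sqrt{6249}$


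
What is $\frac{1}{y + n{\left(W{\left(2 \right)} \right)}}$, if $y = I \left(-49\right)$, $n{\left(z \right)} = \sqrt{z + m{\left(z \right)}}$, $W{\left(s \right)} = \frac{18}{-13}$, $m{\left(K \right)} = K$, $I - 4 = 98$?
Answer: $- \frac{10829}{54123348} - \frac{i \sqrt{13}}{54123348} \approx -0.00020008 - 6.6617 \cdot 10^{-8} i$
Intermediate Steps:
$I = 102$ ($I = 4 + 98 = 102$)
$W{\left(s \right)} = - \frac{18}{13}$ ($W{\left(s \right)} = 18 \left(- \frac{1}{13}\right) = - \frac{18}{13}$)
$n{\left(z \right)} = \sqrt{2} \sqrt{z}$ ($n{\left(z \right)} = \sqrt{z + z} = \sqrt{2 z} = \sqrt{2} \sqrt{z}$)
$y = -4998$ ($y = 102 \left(-49\right) = -4998$)
$\frac{1}{y + n{\left(W{\left(2 \right)} \right)}} = \frac{1}{-4998 + \sqrt{2} \sqrt{- \frac{18}{13}}} = \frac{1}{-4998 + \sqrt{2} \frac{3 i \sqrt{26}}{13}} = \frac{1}{-4998 + \frac{6 i \sqrt{13}}{13}}$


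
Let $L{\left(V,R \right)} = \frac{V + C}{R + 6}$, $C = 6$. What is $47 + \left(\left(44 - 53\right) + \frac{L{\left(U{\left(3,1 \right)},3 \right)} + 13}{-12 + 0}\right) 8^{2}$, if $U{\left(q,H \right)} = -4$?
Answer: $- \frac{16187}{27} \approx -599.52$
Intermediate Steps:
$L{\left(V,R \right)} = \frac{6 + V}{6 + R}$ ($L{\left(V,R \right)} = \frac{V + 6}{R + 6} = \frac{6 + V}{6 + R}$)
$47 + \left(\left(44 - 53\right) + \frac{L{\left(U{\left(3,1 \right)},3 \right)} + 13}{-12 + 0}\right) 8^{2} = 47 + \left(\left(44 - 53\right) + \frac{\frac{6 - 4}{6 + 3} + 13}{-12 + 0}\right) 8^{2} = 47 + \left(-9 + \frac{\frac{1}{9} \cdot 2 + 13}{-12}\right) 64 = 47 + \left(-9 + \left(\frac{1}{9} \cdot 2 + 13\right) \left(- \frac{1}{12}\right)\right) 64 = 47 + \left(-9 + \left(\frac{2}{9} + 13\right) \left(- \frac{1}{12}\right)\right) 64 = 47 + \left(-9 + \frac{119}{9} \left(- \frac{1}{12}\right)\right) 64 = 47 + \left(-9 - \frac{119}{108}\right) 64 = 47 - \frac{17456}{27} = - \frac{16187}{27}$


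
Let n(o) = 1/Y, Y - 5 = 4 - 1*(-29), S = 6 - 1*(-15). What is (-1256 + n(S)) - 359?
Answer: -61369/38 ≈ -1615.0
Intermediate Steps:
S = 21 (S = 6 + 15 = 21)
Y = 38 (Y = 5 + (4 - 1*(-29)) = 5 + (4 + 29) = 5 + 33 = 38)
n(o) = 1/38
(-1256 + n(S)) - 359 = (-1256 + 1/38) - 359 = -47727/38 - 359 = -61369/38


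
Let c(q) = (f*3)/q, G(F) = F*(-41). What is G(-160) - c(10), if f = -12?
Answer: 32818/5 ≈ 6563.6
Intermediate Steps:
G(F) = -41*F
c(q) = -36/q (c(q) = (-12*3)/q = -36/q)
G(-160) - c(10) = -41*(-160) - (-36)/10 = 6560 - (-36)/10 = 6560 - 1*(-18/5) = 6560 + 18/5 = 32818/5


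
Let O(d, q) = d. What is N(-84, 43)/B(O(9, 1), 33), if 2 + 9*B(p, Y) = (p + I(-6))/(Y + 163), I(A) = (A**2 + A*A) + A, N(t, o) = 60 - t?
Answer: -254016/317 ≈ -801.31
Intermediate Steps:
I(A) = A + 2*A**2 (I(A) = (A**2 + A**2) + A = 2*A**2 + A = A + 2*A**2)
B(p, Y) = -2/9 + (66 + p)/(9*(163 + Y)) (B(p, Y) = -2/9 + ((p - 6*(1 + 2*(-6)))/(Y + 163))/9 = -2/9 + ((p - 6*(1 - 12))/(163 + Y))/9 = -2/9 + ((p - 6*(-11))/(163 + Y))/9 = -2/9 + ((p + 66)/(163 + Y))/9 = -2/9 + ((66 + p)/(163 + Y))/9 = -2/9 + (66 + p)/(9*(163 + Y)))
N(-84, 43)/B(O(9, 1), 33) = (60 - 1*(-84))/(((-260 + 9 - 2*33)/(9*(163 + 33)))) = (60 + 84)/(((1/9)*(-260 + 9 - 66)/196)) = 144/(((1/9)*(1/196)*(-317))) = 144/(-317/1764) = 144*(-1764/317) = -254016/317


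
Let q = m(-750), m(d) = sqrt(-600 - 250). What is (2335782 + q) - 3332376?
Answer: -996594 + 5*I*sqrt(34) ≈ -9.9659e+5 + 29.155*I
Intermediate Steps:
m(d) = 5*I*sqrt(34) (m(d) = sqrt(-850) = 5*I*sqrt(34))
q = 5*I*sqrt(34) ≈ 29.155*I
(2335782 + q) - 3332376 = (2335782 + 5*I*sqrt(34)) - 3332376 = -996594 + 5*I*sqrt(34)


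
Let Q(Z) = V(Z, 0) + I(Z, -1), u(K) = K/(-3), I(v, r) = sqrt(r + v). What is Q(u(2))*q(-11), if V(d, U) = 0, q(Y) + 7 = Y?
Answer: -6*I*sqrt(15) ≈ -23.238*I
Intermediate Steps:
q(Y) = -7 + Y
u(K) = -K/3 (u(K) = K*(-1/3) = -K/3)
Q(Z) = sqrt(-1 + Z) (Q(Z) = 0 + sqrt(-1 + Z) = sqrt(-1 + Z))
Q(u(2))*q(-11) = sqrt(-1 - 1/3*2)*(-7 - 11) = sqrt(-1 - 2/3)*(-18) = sqrt(-5/3)*(-18) = (I*sqrt(15)/3)*(-18) = -6*I*sqrt(15)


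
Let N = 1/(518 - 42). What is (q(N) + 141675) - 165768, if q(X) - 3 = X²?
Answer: -5458215839/226576 ≈ -24090.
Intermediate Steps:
N = 1/476 ≈ 0.0021008
q(X) = 3 + X²
(q(N) + 141675) - 165768 = ((3 + (1/476)²) + 141675) - 165768 = ((3 + 1/226576) + 141675) - 165768 = (679729/226576 + 141675) - 165768 = 32100834529/226576 - 165768 = -5458215839/226576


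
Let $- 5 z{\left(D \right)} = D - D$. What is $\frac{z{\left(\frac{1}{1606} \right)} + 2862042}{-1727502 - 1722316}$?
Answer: $- \frac{1431021}{1724909} \approx -0.82962$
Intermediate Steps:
$z{\left(D \right)} = 0$ ($z{\left(D \right)} = - \frac{D - D}{5} = \left(- \frac{1}{5}\right) 0 = 0$)
$\frac{z{\left(\frac{1}{1606} \right)} + 2862042}{-1727502 - 1722316} = \frac{0 + 2862042}{-1727502 - 1722316} = \frac{2862042}{-3449818} = 2862042 \left(- \frac{1}{3449818}\right) = - \frac{1431021}{1724909}$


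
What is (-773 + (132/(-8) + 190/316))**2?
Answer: 3884156329/6241 ≈ 6.2236e+5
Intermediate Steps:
(-773 + (132/(-8) + 190/316))**2 = (-773 + (132*(-1/8) + 190*(1/316)))**2 = (-773 + (-33/2 + 95/158))**2 = (-773 - 1256/79)**2 = (-62323/79)**2 = 3884156329/6241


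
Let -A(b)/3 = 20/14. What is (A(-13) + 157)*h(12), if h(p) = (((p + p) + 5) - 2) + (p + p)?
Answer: 54519/7 ≈ 7788.4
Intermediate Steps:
A(b) = -30/7 (A(b) = -60/14 = -3*10/7 = -30/7)
h(p) = 3 + 4*p (h(p) = ((2*p + 5) - 2) + 2*p = ((5 + 2*p) - 2) + 2*p = (3 + 2*p) + 2*p = 3 + 4*p)
(A(-13) + 157)*h(12) = (-30/7 + 157)*(3 + 4*12) = 1069*(3 + 48)/7 = (1069/7)*51 = 54519/7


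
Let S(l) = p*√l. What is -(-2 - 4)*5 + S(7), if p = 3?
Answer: 30 + 3*√7 ≈ 37.937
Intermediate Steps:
S(l) = 3*√l
-(-2 - 4)*5 + S(7) = -(-2 - 4)*5 + 3*√7 = -(-6)*5 + 3*√7 = -1*(-30) + 3*√7 = 30 + 3*√7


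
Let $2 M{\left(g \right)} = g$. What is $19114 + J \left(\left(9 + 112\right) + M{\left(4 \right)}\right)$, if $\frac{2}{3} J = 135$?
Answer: $\frac{88043}{2} \approx 44022.0$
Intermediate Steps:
$J = \frac{405}{2}$ ($J = \frac{3}{2} \cdot 135 = \frac{405}{2} \approx 202.5$)
$M{\left(g \right)} = \frac{g}{2}$
$19114 + J \left(\left(9 + 112\right) + M{\left(4 \right)}\right) = 19114 + \frac{405 \left(\left(9 + 112\right) + \frac{1}{2} \cdot 4\right)}{2} = 19114 + \frac{405 \left(121 + 2\right)}{2} = 19114 + \frac{405}{2} \cdot 123 = 19114 + \frac{49815}{2} = \frac{88043}{2}$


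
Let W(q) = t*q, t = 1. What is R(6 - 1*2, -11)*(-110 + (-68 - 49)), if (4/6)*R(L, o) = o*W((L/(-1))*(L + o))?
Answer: 104874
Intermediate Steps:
W(q) = q (W(q) = 1*q = q)
R(L, o) = -3*L*o*(L + o)/2 (R(L, o) = 3*(o*((L/(-1))*(L + o)))/2 = 3*(o*((L*(-1))*(L + o)))/2 = 3*(o*((-L)*(L + o)))/2 = 3*(o*(-L*(L + o)))/2 = 3*(-L*o*(L + o))/2 = -3*L*o*(L + o)/2)
R(6 - 1*2, -11)*(-110 + (-68 - 49)) = (-3/2*(6 - 1*2)*(-11)*((6 - 1*2) - 11))*(-110 + (-68 - 49)) = (-3/2*(6 - 2)*(-11)*((6 - 2) - 11))*(-110 - 117) = -3/2*4*(-11)*(4 - 11)*(-227) = -3/2*4*(-11)*(-7)*(-227) = -462*(-227) = 104874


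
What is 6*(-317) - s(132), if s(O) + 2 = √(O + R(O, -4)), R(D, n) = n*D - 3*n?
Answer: -1900 - 8*I*√6 ≈ -1900.0 - 19.596*I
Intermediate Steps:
R(D, n) = -3*n + D*n (R(D, n) = D*n - 3*n = -3*n + D*n)
s(O) = -2 + √(12 - 3*O) (s(O) = -2 + √(O - 4*(-3 + O)) = -2 + √(O + (12 - 4*O)) = -2 + √(12 - 3*O))
6*(-317) - s(132) = 6*(-317) - (-2 + √(12 - 3*132)) = -1902 - (-2 + √(12 - 396)) = -1902 - (-2 + √(-384)) = -1902 - (-2 + 8*I*√6) = -1902 + (2 - 8*I*√6) = -1900 - 8*I*√6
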